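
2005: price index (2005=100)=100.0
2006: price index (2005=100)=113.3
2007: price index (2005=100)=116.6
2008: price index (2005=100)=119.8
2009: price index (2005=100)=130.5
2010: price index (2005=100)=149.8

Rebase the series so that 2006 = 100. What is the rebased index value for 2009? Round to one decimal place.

Rebased(2009) = 130.5 / 113.3 × 100 = 115.1809

115.2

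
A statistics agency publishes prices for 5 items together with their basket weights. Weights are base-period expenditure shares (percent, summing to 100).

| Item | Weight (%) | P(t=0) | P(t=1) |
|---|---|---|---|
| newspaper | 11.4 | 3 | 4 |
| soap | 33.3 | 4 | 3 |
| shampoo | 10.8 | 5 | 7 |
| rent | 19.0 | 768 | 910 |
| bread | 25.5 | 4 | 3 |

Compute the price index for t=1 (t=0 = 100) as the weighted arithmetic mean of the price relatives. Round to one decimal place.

newspaper: 11.4 × (4/3) = 11.4 × 1.333333 = 15.2000
soap: 33.3 × (3/4) = 33.3 × 0.750000 = 24.9750
shampoo: 10.8 × (7/5) = 10.8 × 1.400000 = 15.1200
rent: 19.0 × (910/768) = 19.0 × 1.184896 = 22.5130
bread: 25.5 × (3/4) = 25.5 × 0.750000 = 19.1250
Index = Σ wᵢ·(p₁ᵢ/p₀ᵢ) = 15.2000 + 24.9750 + 15.1200 + 22.5130 + 19.1250 = 96.9330

96.9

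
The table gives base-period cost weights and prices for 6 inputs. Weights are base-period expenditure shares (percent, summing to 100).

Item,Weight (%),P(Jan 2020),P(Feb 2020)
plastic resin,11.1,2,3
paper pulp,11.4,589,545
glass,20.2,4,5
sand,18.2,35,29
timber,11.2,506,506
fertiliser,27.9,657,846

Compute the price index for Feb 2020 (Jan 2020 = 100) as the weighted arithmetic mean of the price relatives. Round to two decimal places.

114.65

plastic resin: 11.1 × (3/2) = 11.1 × 1.500000 = 16.6500
paper pulp: 11.4 × (545/589) = 11.4 × 0.925297 = 10.5484
glass: 20.2 × (5/4) = 20.2 × 1.250000 = 25.2500
sand: 18.2 × (29/35) = 18.2 × 0.828571 = 15.0800
timber: 11.2 × (506/506) = 11.2 × 1.000000 = 11.2000
fertiliser: 27.9 × (846/657) = 27.9 × 1.287671 = 35.9260
Index = Σ wᵢ·(p₁ᵢ/p₀ᵢ) = 16.6500 + 10.5484 + 25.2500 + 15.0800 + 11.2000 + 35.9260 = 114.6544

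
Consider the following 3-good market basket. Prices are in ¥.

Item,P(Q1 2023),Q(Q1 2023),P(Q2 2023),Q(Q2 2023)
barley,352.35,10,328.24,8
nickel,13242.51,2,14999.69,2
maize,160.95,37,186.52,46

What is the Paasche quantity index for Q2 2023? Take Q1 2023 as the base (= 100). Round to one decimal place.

Paasche quantity index uses current-period prices as weights.
ΣP(Q2 2023)·Q(Q2 2023) = 328.24×8 + 14999.69×2 + 186.52×46 = 2625.92 + 29999.38 + 8579.92 = 41205.22
ΣP(Q2 2023)·Q(Q1 2023) = 328.24×10 + 14999.69×2 + 186.52×37 = 3282.4 + 29999.38 + 6901.24 = 40183.02
Index = 41205.22 / 40183.02 × 100 = 102.5439

102.5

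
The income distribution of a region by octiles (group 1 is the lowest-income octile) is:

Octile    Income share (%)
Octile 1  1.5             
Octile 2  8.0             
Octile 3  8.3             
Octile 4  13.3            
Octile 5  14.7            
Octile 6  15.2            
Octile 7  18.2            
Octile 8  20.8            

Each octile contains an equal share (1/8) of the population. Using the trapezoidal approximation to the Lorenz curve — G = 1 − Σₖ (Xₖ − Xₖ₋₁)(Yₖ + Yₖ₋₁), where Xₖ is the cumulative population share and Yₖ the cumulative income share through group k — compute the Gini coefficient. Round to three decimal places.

0.260

Cumulative income shares Yₖ: 0.0150, 0.0950, 0.1780, 0.3110, 0.4580, 0.6100, 0.7920, 1.0000
Σ (Xₖ−Xₖ₋₁)(Yₖ+Yₖ₋₁) = (1/8)(0.0150+0.0000) + (1/8)(0.0950+0.0150) + (1/8)(0.1780+0.0950) + (1/8)(0.3110+0.1780) + (1/8)(0.4580+0.3110) + (1/8)(0.6100+0.4580) + (1/8)(0.7920+0.6100) + (1/8)(1.0000+0.7920)
  = 0.0019 + 0.0138 + 0.0341 + 0.0611 + 0.0961 + 0.1335 + 0.1753 + 0.2240 = 0.7398
G = 1 − 0.7398 = 0.2602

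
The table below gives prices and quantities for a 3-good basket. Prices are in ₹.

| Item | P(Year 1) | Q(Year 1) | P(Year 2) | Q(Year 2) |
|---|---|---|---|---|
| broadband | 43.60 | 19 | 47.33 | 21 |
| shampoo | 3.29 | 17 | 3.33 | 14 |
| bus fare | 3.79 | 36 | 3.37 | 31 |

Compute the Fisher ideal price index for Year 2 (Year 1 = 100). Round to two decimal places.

Laspeyres component (base-period weights):
ΣP(Year 2)Q(Year 1) = 47.33×19 + 3.33×17 + 3.37×36 = 899.27 + 56.61 + 121.32 = 1077.2
ΣP(Year 1)Q(Year 1) = 43.60×19 + 3.29×17 + 3.79×36 = 828.4 + 55.93 + 136.44 = 1020.77
L = 1077.2 / 1020.77 × 100 = 105.5282
Paasche component (current-period weights):
ΣP(Year 2)Q(Year 2) = 47.33×21 + 3.33×14 + 3.37×31 = 993.93 + 46.62 + 104.47 = 1145.02
ΣP(Year 1)Q(Year 2) = 43.60×21 + 3.29×14 + 3.79×31 = 915.6 + 46.06 + 117.49 = 1079.15
P = 1145.02 / 1079.15 × 100 = 106.1039
Fisher = √(L × P) = √(105.5282 × 106.1039) = 105.8156

105.82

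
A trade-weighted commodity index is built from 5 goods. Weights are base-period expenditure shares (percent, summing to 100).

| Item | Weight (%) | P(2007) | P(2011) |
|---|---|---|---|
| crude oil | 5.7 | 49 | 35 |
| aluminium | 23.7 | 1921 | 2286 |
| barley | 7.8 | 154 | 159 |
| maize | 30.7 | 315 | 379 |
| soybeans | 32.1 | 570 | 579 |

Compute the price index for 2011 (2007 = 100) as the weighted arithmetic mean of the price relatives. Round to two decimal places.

crude oil: 5.7 × (35/49) = 5.7 × 0.714286 = 4.0714
aluminium: 23.7 × (2286/1921) = 23.7 × 1.190005 = 28.2031
barley: 7.8 × (159/154) = 7.8 × 1.032468 = 8.0532
maize: 30.7 × (379/315) = 30.7 × 1.203175 = 36.9375
soybeans: 32.1 × (579/570) = 32.1 × 1.015789 = 32.6068
Index = Σ wᵢ·(p₁ᵢ/p₀ᵢ) = 4.0714 + 28.2031 + 8.0532 + 36.9375 + 32.6068 = 109.8721

109.87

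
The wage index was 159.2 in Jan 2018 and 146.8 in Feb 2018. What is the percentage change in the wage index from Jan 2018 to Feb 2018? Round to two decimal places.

-7.79%

Change = (146.8 − 159.2) / 159.2 × 100
       = -12.4 / 159.2 × 100 = -7.7889%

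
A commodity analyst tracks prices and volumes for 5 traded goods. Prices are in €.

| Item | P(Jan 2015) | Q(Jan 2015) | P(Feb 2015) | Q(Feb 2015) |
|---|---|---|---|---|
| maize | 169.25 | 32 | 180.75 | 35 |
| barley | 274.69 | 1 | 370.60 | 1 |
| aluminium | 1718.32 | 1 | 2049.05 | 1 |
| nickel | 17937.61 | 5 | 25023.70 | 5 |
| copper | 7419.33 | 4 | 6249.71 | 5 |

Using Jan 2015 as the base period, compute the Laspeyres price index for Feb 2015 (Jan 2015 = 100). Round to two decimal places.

124.88

Laspeyres price index uses base-period quantities as weights.
ΣP(Feb 2015)·Q(Jan 2015) = 180.75×32 + 370.60×1 + 2049.05×1 + 25023.70×5 + 6249.71×4 = 5784 + 370.6 + 2049.05 + 125118.5 + 24998.84 = 158320.99
ΣP(Jan 2015)·Q(Jan 2015) = 169.25×32 + 274.69×1 + 1718.32×1 + 17937.61×5 + 7419.33×4 = 5416 + 274.69 + 1718.32 + 89688.05 + 29677.32 = 126774.38
Index = 158320.99 / 126774.38 × 100 = 124.8841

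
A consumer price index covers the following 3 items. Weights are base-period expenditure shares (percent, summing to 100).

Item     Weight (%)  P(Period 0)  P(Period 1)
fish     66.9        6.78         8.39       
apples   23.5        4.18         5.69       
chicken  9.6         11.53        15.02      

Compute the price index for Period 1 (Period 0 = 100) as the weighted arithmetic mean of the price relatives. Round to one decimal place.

fish: 66.9 × (8.39/6.78) = 66.9 × 1.237463 = 82.7863
apples: 23.5 × (5.69/4.18) = 23.5 × 1.361244 = 31.9892
chicken: 9.6 × (15.02/11.53) = 9.6 × 1.302689 = 12.5058
Index = Σ wᵢ·(p₁ᵢ/p₀ᵢ) = 82.7863 + 31.9892 + 12.5058 = 127.2813

127.3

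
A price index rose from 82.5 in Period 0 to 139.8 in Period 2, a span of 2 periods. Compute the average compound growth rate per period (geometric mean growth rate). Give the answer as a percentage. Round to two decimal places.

Growth factor = (139.8/82.5)^(1/2) = (1.694545)^(1/2) = 1.301747
Growth rate = 1.301747 − 1 = 0.301747 = 30.1747%

30.17%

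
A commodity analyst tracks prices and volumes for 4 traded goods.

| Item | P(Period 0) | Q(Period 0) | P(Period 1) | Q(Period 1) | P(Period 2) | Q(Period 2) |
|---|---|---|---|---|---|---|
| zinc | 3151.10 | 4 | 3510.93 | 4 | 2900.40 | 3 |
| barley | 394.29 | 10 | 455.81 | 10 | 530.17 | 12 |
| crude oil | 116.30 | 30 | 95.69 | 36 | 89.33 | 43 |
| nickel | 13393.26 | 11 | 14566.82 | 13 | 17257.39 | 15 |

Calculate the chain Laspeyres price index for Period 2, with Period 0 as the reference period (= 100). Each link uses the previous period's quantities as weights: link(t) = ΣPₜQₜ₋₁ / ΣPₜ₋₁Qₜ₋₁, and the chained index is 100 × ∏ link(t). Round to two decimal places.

Link Period 0→Period 1:
ΣP(Period 1)Q(Period 0) = 3510.93×4 + 455.81×10 + 95.69×30 + 14566.82×11 = 14043.72 + 4558.1 + 2870.7 + 160235.02 = 181707.54
ΣP(Period 0)Q(Period 0) = 3151.10×4 + 394.29×10 + 116.30×30 + 13393.26×11 = 12604.4 + 3942.9 + 3489 + 147325.86 = 167362.16
link = 181707.54/167362.16 = 1.085715
Link Period 1→Period 2:
ΣP(Period 2)Q(Period 1) = 2900.40×4 + 530.17×10 + 89.33×36 + 17257.39×13 = 11601.6 + 5301.7 + 3215.88 + 224346.07 = 244465.25
ΣP(Period 1)Q(Period 1) = 3510.93×4 + 455.81×10 + 95.69×36 + 14566.82×13 = 14043.72 + 4558.1 + 3444.84 + 189368.66 = 211415.32
link = 244465.25/211415.32 = 1.156327
Chained index = 100 × 1.085715 × 1.156327 = 125.5441

125.54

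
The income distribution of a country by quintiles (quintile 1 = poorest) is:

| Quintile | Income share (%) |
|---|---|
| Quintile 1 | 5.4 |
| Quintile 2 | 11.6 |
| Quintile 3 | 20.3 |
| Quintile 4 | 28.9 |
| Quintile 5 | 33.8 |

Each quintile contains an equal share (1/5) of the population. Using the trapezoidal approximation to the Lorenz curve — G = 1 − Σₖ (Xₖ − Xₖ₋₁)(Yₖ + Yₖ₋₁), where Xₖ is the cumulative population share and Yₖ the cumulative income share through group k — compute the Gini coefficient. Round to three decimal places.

0.296

Cumulative income shares Yₖ: 0.0540, 0.1700, 0.3730, 0.6620, 1.0000
Σ (Xₖ−Xₖ₋₁)(Yₖ+Yₖ₋₁) = (1/5)(0.0540+0.0000) + (1/5)(0.1700+0.0540) + (1/5)(0.3730+0.1700) + (1/5)(0.6620+0.3730) + (1/5)(1.0000+0.6620)
  = 0.0108 + 0.0448 + 0.1086 + 0.2070 + 0.3324 = 0.7036
G = 1 − 0.7036 = 0.2964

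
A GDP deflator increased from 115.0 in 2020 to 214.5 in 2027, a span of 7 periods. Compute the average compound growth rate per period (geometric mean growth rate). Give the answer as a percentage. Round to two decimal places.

Growth factor = (214.5/115.0)^(1/7) = (1.865217)^(1/7) = 1.093140
Growth rate = 1.093140 − 1 = 0.093140 = 9.3140%

9.31%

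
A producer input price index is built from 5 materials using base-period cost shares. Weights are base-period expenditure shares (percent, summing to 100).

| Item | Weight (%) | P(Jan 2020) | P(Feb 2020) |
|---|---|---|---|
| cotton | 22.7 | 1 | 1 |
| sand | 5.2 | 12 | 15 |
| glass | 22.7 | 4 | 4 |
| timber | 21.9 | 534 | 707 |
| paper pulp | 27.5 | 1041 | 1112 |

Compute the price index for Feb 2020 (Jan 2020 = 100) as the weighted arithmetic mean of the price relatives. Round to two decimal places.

110.27

cotton: 22.7 × (1/1) = 22.7 × 1.000000 = 22.7000
sand: 5.2 × (15/12) = 5.2 × 1.250000 = 6.5000
glass: 22.7 × (4/4) = 22.7 × 1.000000 = 22.7000
timber: 21.9 × (707/534) = 21.9 × 1.323970 = 28.9949
paper pulp: 27.5 × (1112/1041) = 27.5 × 1.068204 = 29.3756
Index = Σ wᵢ·(p₁ᵢ/p₀ᵢ) = 22.7000 + 6.5000 + 22.7000 + 28.9949 + 29.3756 = 110.2705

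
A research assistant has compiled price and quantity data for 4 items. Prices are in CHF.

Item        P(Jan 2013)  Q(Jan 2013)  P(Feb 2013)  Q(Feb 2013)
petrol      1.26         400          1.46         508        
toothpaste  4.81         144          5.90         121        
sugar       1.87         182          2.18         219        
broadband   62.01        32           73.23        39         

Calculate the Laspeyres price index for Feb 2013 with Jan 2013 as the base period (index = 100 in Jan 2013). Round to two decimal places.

Laspeyres price index uses base-period quantities as weights.
ΣP(Feb 2013)·Q(Jan 2013) = 1.46×400 + 5.90×144 + 2.18×182 + 73.23×32 = 584 + 849.6 + 396.76 + 2343.36 = 4173.72
ΣP(Jan 2013)·Q(Jan 2013) = 1.26×400 + 4.81×144 + 1.87×182 + 62.01×32 = 504 + 692.64 + 340.34 + 1984.32 = 3521.3
Index = 4173.72 / 3521.3 × 100 = 118.5278

118.53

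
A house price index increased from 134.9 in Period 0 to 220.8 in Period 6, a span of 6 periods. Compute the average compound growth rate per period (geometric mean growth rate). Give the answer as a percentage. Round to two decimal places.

Growth factor = (220.8/134.9)^(1/6) = (1.636768)^(1/6) = 1.085587
Growth rate = 1.085587 − 1 = 0.085587 = 8.5587%

8.56%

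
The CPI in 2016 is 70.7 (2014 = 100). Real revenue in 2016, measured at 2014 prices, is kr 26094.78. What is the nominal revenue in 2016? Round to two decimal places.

Nominal = Real × (Index/100) = 26094.78 × (70.7/100)
        = 26094.78 × 0.707 = 18449.0095

18449.01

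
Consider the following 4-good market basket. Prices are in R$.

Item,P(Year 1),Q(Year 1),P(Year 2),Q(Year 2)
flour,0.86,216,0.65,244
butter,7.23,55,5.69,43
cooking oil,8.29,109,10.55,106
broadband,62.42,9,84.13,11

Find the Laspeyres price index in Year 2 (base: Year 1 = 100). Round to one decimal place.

115.2

Laspeyres price index uses base-period quantities as weights.
ΣP(Year 2)·Q(Year 1) = 0.65×216 + 5.69×55 + 10.55×109 + 84.13×9 = 140.4 + 312.95 + 1149.95 + 757.17 = 2360.47
ΣP(Year 1)·Q(Year 1) = 0.86×216 + 7.23×55 + 8.29×109 + 62.42×9 = 185.76 + 397.65 + 903.61 + 561.78 = 2048.8
Index = 2360.47 / 2048.8 × 100 = 115.2123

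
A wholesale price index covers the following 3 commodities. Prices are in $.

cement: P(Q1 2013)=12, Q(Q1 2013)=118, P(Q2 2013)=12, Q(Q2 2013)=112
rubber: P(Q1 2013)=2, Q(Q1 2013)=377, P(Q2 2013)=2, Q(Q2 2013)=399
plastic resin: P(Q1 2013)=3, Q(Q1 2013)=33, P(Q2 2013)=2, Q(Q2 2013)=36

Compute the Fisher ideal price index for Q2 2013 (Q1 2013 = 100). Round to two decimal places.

98.47

Laspeyres component (base-period weights):
ΣP(Q2 2013)Q(Q1 2013) = 12×118 + 2×377 + 2×33 = 1416 + 754 + 66 = 2236
ΣP(Q1 2013)Q(Q1 2013) = 12×118 + 2×377 + 3×33 = 1416 + 754 + 99 = 2269
L = 2236 / 2269 × 100 = 98.5456
Paasche component (current-period weights):
ΣP(Q2 2013)Q(Q2 2013) = 12×112 + 2×399 + 2×36 = 1344 + 798 + 72 = 2214
ΣP(Q1 2013)Q(Q2 2013) = 12×112 + 2×399 + 3×36 = 1344 + 798 + 108 = 2250
P = 2214 / 2250 × 100 = 98.4000
Fisher = √(L × P) = √(98.5456 × 98.4000) = 98.4728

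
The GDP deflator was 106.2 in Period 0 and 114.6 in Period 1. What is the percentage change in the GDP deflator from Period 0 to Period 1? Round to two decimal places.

7.91%

Change = (114.6 − 106.2) / 106.2 × 100
       = 8.4 / 106.2 × 100 = 7.9096%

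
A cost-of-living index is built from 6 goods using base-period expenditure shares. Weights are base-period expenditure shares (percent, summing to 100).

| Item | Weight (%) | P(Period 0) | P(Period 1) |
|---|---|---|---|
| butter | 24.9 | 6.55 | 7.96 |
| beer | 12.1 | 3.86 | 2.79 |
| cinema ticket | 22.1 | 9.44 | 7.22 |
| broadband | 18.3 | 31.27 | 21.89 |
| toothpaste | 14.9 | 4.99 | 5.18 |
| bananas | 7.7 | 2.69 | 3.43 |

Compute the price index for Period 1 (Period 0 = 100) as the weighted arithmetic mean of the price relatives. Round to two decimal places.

94.00

butter: 24.9 × (7.96/6.55) = 24.9 × 1.215267 = 30.2602
beer: 12.1 × (2.79/3.86) = 12.1 × 0.722798 = 8.7459
cinema ticket: 22.1 × (7.22/9.44) = 22.1 × 0.764831 = 16.9028
broadband: 18.3 × (21.89/31.27) = 18.3 × 0.700032 = 12.8106
toothpaste: 14.9 × (5.18/4.99) = 14.9 × 1.038076 = 15.4673
bananas: 7.7 × (3.43/2.69) = 7.7 × 1.275093 = 9.8182
Index = Σ wᵢ·(p₁ᵢ/p₀ᵢ) = 30.2602 + 8.7459 + 16.9028 + 12.8106 + 15.4673 + 9.8182 = 94.0049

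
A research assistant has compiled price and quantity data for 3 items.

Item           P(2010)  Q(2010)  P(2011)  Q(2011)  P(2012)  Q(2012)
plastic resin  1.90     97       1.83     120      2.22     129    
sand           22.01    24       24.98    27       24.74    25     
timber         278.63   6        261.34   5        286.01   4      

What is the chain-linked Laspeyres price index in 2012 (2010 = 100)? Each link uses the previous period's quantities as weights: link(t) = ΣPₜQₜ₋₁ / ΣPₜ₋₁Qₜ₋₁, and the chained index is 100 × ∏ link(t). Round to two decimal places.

105.67

Link 2010→2011:
ΣP(2011)Q(2010) = 1.83×97 + 24.98×24 + 261.34×6 = 177.51 + 599.52 + 1568.04 = 2345.07
ΣP(2010)Q(2010) = 1.90×97 + 22.01×24 + 278.63×6 = 184.3 + 528.24 + 1671.78 = 2384.32
link = 2345.07/2384.32 = 0.983538
Link 2011→2012:
ΣP(2012)Q(2011) = 2.22×120 + 24.74×27 + 286.01×5 = 266.4 + 667.98 + 1430.05 = 2364.43
ΣP(2011)Q(2011) = 1.83×120 + 24.98×27 + 261.34×5 = 219.6 + 674.46 + 1306.7 = 2200.76
link = 2364.43/2200.76 = 1.074370
Chained index = 100 × 0.983538 × 1.074370 = 105.6684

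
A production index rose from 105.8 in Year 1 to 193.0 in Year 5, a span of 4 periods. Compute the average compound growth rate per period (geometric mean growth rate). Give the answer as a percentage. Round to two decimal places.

Growth factor = (193.0/105.8)^(1/4) = (1.824197)^(1/4) = 1.162165
Growth rate = 1.162165 − 1 = 0.162165 = 16.2165%

16.22%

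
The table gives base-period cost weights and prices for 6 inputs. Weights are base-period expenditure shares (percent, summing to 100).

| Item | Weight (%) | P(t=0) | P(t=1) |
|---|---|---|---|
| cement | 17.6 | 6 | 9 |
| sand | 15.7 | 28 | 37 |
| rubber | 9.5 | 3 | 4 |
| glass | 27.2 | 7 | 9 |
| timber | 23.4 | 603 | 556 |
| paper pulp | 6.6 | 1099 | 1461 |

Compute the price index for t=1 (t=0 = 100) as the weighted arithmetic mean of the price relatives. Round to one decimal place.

125.1

cement: 17.6 × (9/6) = 17.6 × 1.500000 = 26.4000
sand: 15.7 × (37/28) = 15.7 × 1.321429 = 20.7464
rubber: 9.5 × (4/3) = 9.5 × 1.333333 = 12.6667
glass: 27.2 × (9/7) = 27.2 × 1.285714 = 34.9714
timber: 23.4 × (556/603) = 23.4 × 0.922056 = 21.5761
paper pulp: 6.6 × (1461/1099) = 6.6 × 1.329390 = 8.7740
Index = Σ wᵢ·(p₁ᵢ/p₀ᵢ) = 26.4000 + 20.7464 + 12.6667 + 34.9714 + 21.5761 + 8.7740 = 125.1346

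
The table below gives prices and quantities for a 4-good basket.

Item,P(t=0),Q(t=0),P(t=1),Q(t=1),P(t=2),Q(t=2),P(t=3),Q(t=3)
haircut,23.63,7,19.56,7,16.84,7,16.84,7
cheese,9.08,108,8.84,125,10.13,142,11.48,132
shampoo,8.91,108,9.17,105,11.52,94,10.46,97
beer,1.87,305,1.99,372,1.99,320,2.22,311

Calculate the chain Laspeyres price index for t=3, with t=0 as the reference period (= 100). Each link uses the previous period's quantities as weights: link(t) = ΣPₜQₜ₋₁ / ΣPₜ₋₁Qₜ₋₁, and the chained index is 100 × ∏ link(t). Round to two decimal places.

Link t=0→t=1:
ΣP(t=1)Q(t=0) = 19.56×7 + 8.84×108 + 9.17×108 + 1.99×305 = 136.92 + 954.72 + 990.36 + 606.95 = 2688.95
ΣP(t=0)Q(t=0) = 23.63×7 + 9.08×108 + 8.91×108 + 1.87×305 = 165.41 + 980.64 + 962.28 + 570.35 = 2678.68
link = 2688.95/2678.68 = 1.003834
Link t=1→t=2:
ΣP(t=2)Q(t=1) = 16.84×7 + 10.13×125 + 11.52×105 + 1.99×372 = 117.88 + 1266.25 + 1209.6 + 740.28 = 3334.01
ΣP(t=1)Q(t=1) = 19.56×7 + 8.84×125 + 9.17×105 + 1.99×372 = 136.92 + 1105 + 962.85 + 740.28 = 2945.05
link = 3334.01/2945.05 = 1.132072
Link t=2→t=3:
ΣP(t=3)Q(t=2) = 16.84×7 + 11.48×142 + 10.46×94 + 2.22×320 = 117.88 + 1630.16 + 983.24 + 710.4 = 3441.68
ΣP(t=2)Q(t=2) = 16.84×7 + 10.13×142 + 11.52×94 + 1.99×320 = 117.88 + 1438.46 + 1082.88 + 636.8 = 3276.02
link = 3441.68/3276.02 = 1.050567
Chained index = 100 × 1.003834 × 1.132072 × 1.050567 = 119.3878

119.39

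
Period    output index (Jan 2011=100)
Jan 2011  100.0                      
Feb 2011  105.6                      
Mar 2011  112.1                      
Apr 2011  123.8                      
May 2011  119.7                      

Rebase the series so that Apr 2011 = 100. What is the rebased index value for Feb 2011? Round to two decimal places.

85.30

Rebased(Feb 2011) = 105.6 / 123.8 × 100 = 85.2989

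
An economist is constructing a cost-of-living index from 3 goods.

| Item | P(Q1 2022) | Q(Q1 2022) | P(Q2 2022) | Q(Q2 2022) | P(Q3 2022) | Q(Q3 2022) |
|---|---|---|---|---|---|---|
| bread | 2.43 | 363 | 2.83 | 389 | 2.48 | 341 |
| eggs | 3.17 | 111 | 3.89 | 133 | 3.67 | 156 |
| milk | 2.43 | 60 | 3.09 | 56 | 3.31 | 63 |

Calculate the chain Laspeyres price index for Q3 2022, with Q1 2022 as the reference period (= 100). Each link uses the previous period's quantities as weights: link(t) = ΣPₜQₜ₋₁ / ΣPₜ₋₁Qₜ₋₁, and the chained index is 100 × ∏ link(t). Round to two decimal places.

109.00

Link Q1 2022→Q2 2022:
ΣP(Q2 2022)Q(Q1 2022) = 2.83×363 + 3.89×111 + 3.09×60 = 1027.29 + 431.79 + 185.4 = 1644.48
ΣP(Q1 2022)Q(Q1 2022) = 2.43×363 + 3.17×111 + 2.43×60 = 882.09 + 351.87 + 145.8 = 1379.76
link = 1644.48/1379.76 = 1.191859
Link Q2 2022→Q3 2022:
ΣP(Q3 2022)Q(Q2 2022) = 2.48×389 + 3.67×133 + 3.31×56 = 964.72 + 488.11 + 185.36 = 1638.19
ΣP(Q2 2022)Q(Q2 2022) = 2.83×389 + 3.89×133 + 3.09×56 = 1100.87 + 517.37 + 173.04 = 1791.28
link = 1638.19/1791.28 = 0.914536
Chained index = 100 × 1.191859 × 0.914536 = 108.9998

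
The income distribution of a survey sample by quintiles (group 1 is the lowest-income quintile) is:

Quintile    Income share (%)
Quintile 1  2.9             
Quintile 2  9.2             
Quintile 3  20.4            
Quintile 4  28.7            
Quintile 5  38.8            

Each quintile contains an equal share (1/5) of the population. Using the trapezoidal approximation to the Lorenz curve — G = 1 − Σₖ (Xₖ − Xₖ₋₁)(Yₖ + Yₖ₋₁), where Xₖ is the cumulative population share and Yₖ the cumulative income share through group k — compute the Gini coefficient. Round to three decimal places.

0.365

Cumulative income shares Yₖ: 0.0290, 0.1210, 0.3250, 0.6120, 1.0000
Σ (Xₖ−Xₖ₋₁)(Yₖ+Yₖ₋₁) = (1/5)(0.0290+0.0000) + (1/5)(0.1210+0.0290) + (1/5)(0.3250+0.1210) + (1/5)(0.6120+0.3250) + (1/5)(1.0000+0.6120)
  = 0.0058 + 0.0300 + 0.0892 + 0.1874 + 0.3224 = 0.6348
G = 1 − 0.6348 = 0.3652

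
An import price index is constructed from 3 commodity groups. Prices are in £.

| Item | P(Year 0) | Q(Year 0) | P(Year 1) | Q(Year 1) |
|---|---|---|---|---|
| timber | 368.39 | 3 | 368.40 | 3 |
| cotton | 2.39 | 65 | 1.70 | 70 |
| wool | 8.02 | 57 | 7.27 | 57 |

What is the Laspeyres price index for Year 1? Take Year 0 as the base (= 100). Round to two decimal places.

94.90

Laspeyres price index uses base-period quantities as weights.
ΣP(Year 1)·Q(Year 0) = 368.40×3 + 1.70×65 + 7.27×57 = 1105.2 + 110.5 + 414.39 = 1630.09
ΣP(Year 0)·Q(Year 0) = 368.39×3 + 2.39×65 + 8.02×57 = 1105.17 + 155.35 + 457.14 = 1717.66
Index = 1630.09 / 1717.66 × 100 = 94.9018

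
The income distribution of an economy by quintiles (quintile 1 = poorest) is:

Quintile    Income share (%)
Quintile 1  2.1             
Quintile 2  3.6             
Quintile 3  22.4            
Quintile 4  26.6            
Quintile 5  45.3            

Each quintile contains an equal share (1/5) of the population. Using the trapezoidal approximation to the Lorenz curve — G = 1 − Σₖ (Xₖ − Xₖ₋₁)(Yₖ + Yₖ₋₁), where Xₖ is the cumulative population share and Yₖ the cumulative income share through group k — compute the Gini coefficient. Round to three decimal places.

Cumulative income shares Yₖ: 0.0210, 0.0570, 0.2810, 0.5470, 1.0000
Σ (Xₖ−Xₖ₋₁)(Yₖ+Yₖ₋₁) = (1/5)(0.0210+0.0000) + (1/5)(0.0570+0.0210) + (1/5)(0.2810+0.0570) + (1/5)(0.5470+0.2810) + (1/5)(1.0000+0.5470)
  = 0.0042 + 0.0156 + 0.0676 + 0.1656 + 0.3094 = 0.5624
G = 1 − 0.5624 = 0.4376

0.438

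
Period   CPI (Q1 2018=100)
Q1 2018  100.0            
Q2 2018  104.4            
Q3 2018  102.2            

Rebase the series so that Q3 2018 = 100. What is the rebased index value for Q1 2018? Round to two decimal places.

Rebased(Q1 2018) = 100.0 / 102.2 × 100 = 97.8474

97.85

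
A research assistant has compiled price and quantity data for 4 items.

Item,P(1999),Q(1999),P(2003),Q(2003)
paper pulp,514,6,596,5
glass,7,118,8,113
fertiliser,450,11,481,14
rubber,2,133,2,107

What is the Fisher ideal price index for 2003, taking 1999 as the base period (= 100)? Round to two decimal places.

Laspeyres component (base-period weights):
ΣP(2003)Q(1999) = 596×6 + 8×118 + 481×11 + 2×133 = 3576 + 944 + 5291 + 266 = 10077
ΣP(1999)Q(1999) = 514×6 + 7×118 + 450×11 + 2×133 = 3084 + 826 + 4950 + 266 = 9126
L = 10077 / 9126 × 100 = 110.4208
Paasche component (current-period weights):
ΣP(2003)Q(2003) = 596×5 + 8×113 + 481×14 + 2×107 = 2980 + 904 + 6734 + 214 = 10832
ΣP(1999)Q(2003) = 514×5 + 7×113 + 450×14 + 2×107 = 2570 + 791 + 6300 + 214 = 9875
P = 10832 / 9875 × 100 = 109.6911
Fisher = √(L × P) = √(110.4208 × 109.6911) = 110.0554

110.06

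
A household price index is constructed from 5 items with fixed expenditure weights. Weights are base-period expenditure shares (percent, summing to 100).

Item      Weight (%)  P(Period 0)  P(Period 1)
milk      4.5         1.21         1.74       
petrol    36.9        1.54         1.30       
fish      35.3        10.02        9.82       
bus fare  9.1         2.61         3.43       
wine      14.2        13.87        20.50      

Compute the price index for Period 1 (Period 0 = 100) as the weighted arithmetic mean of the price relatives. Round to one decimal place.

milk: 4.5 × (1.74/1.21) = 4.5 × 1.438017 = 6.4711
petrol: 36.9 × (1.30/1.54) = 36.9 × 0.844156 = 31.1494
fish: 35.3 × (9.82/10.02) = 35.3 × 0.980040 = 34.5954
bus fare: 9.1 × (3.43/2.61) = 9.1 × 1.314176 = 11.9590
wine: 14.2 × (20.50/13.87) = 14.2 × 1.478010 = 20.9877
Index = Σ wᵢ·(p₁ᵢ/p₀ᵢ) = 6.4711 + 31.1494 + 34.5954 + 11.9590 + 20.9877 = 105.1626

105.2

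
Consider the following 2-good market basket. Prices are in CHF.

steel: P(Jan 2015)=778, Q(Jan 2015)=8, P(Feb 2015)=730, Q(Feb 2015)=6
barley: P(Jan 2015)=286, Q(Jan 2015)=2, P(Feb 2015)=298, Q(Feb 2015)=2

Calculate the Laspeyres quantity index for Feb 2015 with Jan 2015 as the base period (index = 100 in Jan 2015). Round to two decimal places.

Laspeyres quantity index uses base-period prices as weights.
ΣP(Jan 2015)·Q(Feb 2015) = 778×6 + 286×2 = 4668 + 572 = 5240
ΣP(Jan 2015)·Q(Jan 2015) = 778×8 + 286×2 = 6224 + 572 = 6796
Index = 5240 / 6796 × 100 = 77.1042

77.10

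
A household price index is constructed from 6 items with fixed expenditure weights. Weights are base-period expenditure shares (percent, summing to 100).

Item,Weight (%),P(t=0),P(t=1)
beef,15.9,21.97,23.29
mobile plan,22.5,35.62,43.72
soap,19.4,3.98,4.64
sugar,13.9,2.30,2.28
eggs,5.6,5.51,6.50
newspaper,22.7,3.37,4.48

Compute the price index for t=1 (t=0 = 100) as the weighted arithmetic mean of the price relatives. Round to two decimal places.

beef: 15.9 × (23.29/21.97) = 15.9 × 1.060082 = 16.8553
mobile plan: 22.5 × (43.72/35.62) = 22.5 × 1.227400 = 27.6165
soap: 19.4 × (4.64/3.98) = 19.4 × 1.165829 = 22.6171
sugar: 13.9 × (2.28/2.30) = 13.9 × 0.991304 = 13.7791
eggs: 5.6 × (6.50/5.51) = 5.6 × 1.179673 = 6.6062
newspaper: 22.7 × (4.48/3.37) = 22.7 × 1.329377 = 30.1769
Index = Σ wᵢ·(p₁ᵢ/p₀ᵢ) = 16.8553 + 27.6165 + 22.6171 + 13.7791 + 6.6062 + 30.1769 = 117.6511

117.65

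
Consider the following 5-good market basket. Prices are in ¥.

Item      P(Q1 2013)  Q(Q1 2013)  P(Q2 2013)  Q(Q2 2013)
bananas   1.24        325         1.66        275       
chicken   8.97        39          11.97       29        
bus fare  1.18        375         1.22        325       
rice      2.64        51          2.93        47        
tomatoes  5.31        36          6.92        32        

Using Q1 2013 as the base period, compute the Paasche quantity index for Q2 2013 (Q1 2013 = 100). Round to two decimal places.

83.73

Paasche quantity index uses current-period prices as weights.
ΣP(Q2 2013)·Q(Q2 2013) = 1.66×275 + 11.97×29 + 1.22×325 + 2.93×47 + 6.92×32 = 456.5 + 347.13 + 396.5 + 137.71 + 221.44 = 1559.28
ΣP(Q2 2013)·Q(Q1 2013) = 1.66×325 + 11.97×39 + 1.22×375 + 2.93×51 + 6.92×36 = 539.5 + 466.83 + 457.5 + 149.43 + 249.12 = 1862.38
Index = 1559.28 / 1862.38 × 100 = 83.7251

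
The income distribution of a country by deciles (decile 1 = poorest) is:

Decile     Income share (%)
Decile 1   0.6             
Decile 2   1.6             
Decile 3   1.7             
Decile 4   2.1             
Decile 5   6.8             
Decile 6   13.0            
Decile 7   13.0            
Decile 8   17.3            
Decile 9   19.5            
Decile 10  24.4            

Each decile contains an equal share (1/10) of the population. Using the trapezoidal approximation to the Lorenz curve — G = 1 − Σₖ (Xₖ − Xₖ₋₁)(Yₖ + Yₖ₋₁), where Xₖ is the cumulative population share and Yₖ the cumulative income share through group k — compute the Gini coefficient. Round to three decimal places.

0.456

Cumulative income shares Yₖ: 0.0060, 0.0220, 0.0390, 0.0600, 0.1280, 0.2580, 0.3880, 0.5610, 0.7560, 1.0000
Σ (Xₖ−Xₖ₋₁)(Yₖ+Yₖ₋₁) = (1/10)(0.0060+0.0000) + (1/10)(0.0220+0.0060) + (1/10)(0.0390+0.0220) + (1/10)(0.0600+0.0390) + (1/10)(0.1280+0.0600) + (1/10)(0.2580+0.1280) + (1/10)(0.3880+0.2580) + (1/10)(0.5610+0.3880) + (1/10)(0.7560+0.5610) + (1/10)(1.0000+0.7560)
  = 0.0006 + 0.0028 + 0.0061 + 0.0099 + 0.0188 + 0.0386 + 0.0646 + 0.0949 + 0.1317 + 0.1756 = 0.5436
G = 1 − 0.5436 = 0.4564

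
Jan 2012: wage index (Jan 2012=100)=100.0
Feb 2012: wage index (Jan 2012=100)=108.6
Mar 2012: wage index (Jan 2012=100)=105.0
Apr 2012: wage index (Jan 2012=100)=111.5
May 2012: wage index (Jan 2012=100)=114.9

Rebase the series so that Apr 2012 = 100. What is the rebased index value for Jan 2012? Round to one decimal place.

89.7

Rebased(Jan 2012) = 100.0 / 111.5 × 100 = 89.6861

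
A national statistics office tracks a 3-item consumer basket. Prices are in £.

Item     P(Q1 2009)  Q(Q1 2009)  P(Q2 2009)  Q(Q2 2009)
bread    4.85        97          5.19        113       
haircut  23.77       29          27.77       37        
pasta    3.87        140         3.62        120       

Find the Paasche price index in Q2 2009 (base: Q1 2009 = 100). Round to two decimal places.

108.27

Paasche price index uses current-period quantities as weights.
ΣP(Q2 2009)·Q(Q2 2009) = 5.19×113 + 27.77×37 + 3.62×120 = 586.47 + 1027.49 + 434.4 = 2048.36
ΣP(Q1 2009)·Q(Q2 2009) = 4.85×113 + 23.77×37 + 3.87×120 = 548.05 + 879.49 + 464.4 = 1891.94
Index = 2048.36 / 1891.94 × 100 = 108.2677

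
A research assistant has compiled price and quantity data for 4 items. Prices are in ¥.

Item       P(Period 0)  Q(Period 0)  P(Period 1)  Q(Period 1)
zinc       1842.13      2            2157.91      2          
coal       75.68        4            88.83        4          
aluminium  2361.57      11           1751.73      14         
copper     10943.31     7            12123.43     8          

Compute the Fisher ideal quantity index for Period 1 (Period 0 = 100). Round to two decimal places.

116.44

Laspeyres component (base-period weights):
ΣP(Period 0)Q(Period 1) = 1842.13×2 + 75.68×4 + 2361.57×14 + 10943.31×8 = 3684.26 + 302.72 + 33061.98 + 87546.48 = 124595.44
ΣP(Period 0)Q(Period 0) = 1842.13×2 + 75.68×4 + 2361.57×11 + 10943.31×7 = 3684.26 + 302.72 + 25977.27 + 76603.17 = 106567.42
L = 124595.44 / 106567.42 × 100 = 116.9170
Paasche component (current-period weights):
ΣP(Period 1)Q(Period 1) = 2157.91×2 + 88.83×4 + 1751.73×14 + 12123.43×8 = 4315.82 + 355.32 + 24524.22 + 96987.44 = 126182.8
ΣP(Period 1)Q(Period 0) = 2157.91×2 + 88.83×4 + 1751.73×11 + 12123.43×7 = 4315.82 + 355.32 + 19269.03 + 84864.01 = 108804.18
P = 126182.8 / 108804.18 × 100 = 115.9724
Fisher = √(L × P) = √(116.9170 × 115.9724) = 116.4437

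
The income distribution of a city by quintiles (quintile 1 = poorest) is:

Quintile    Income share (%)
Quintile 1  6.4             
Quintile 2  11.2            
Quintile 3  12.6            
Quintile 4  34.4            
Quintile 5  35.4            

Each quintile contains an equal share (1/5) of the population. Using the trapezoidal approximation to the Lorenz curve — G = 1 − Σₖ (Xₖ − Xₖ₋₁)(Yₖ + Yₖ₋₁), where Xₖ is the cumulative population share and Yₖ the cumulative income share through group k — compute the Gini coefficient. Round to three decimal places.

0.325

Cumulative income shares Yₖ: 0.0640, 0.1760, 0.3020, 0.6460, 1.0000
Σ (Xₖ−Xₖ₋₁)(Yₖ+Yₖ₋₁) = (1/5)(0.0640+0.0000) + (1/5)(0.1760+0.0640) + (1/5)(0.3020+0.1760) + (1/5)(0.6460+0.3020) + (1/5)(1.0000+0.6460)
  = 0.0128 + 0.0480 + 0.0956 + 0.1896 + 0.3292 = 0.6752
G = 1 − 0.6752 = 0.3248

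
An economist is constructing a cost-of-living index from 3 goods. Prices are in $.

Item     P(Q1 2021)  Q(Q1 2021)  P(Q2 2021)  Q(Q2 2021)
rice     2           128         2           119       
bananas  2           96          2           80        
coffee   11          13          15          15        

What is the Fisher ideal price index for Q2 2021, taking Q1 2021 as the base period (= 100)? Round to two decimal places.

Laspeyres component (base-period weights):
ΣP(Q2 2021)Q(Q1 2021) = 2×128 + 2×96 + 15×13 = 256 + 192 + 195 = 643
ΣP(Q1 2021)Q(Q1 2021) = 2×128 + 2×96 + 11×13 = 256 + 192 + 143 = 591
L = 643 / 591 × 100 = 108.7986
Paasche component (current-period weights):
ΣP(Q2 2021)Q(Q2 2021) = 2×119 + 2×80 + 15×15 = 238 + 160 + 225 = 623
ΣP(Q1 2021)Q(Q2 2021) = 2×119 + 2×80 + 11×15 = 238 + 160 + 165 = 563
P = 623 / 563 × 100 = 110.6572
Fisher = √(L × P) = √(108.7986 × 110.6572) = 109.7240

109.72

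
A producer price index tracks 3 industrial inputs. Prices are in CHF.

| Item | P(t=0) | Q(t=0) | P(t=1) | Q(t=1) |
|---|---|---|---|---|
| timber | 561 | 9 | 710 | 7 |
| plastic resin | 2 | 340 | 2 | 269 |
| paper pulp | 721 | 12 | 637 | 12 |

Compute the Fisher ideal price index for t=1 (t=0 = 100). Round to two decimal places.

Laspeyres component (base-period weights):
ΣP(t=1)Q(t=0) = 710×9 + 2×340 + 637×12 = 6390 + 680 + 7644 = 14714
ΣP(t=0)Q(t=0) = 561×9 + 2×340 + 721×12 = 5049 + 680 + 8652 = 14381
L = 14714 / 14381 × 100 = 102.3156
Paasche component (current-period weights):
ΣP(t=1)Q(t=1) = 710×7 + 2×269 + 637×12 = 4970 + 538 + 7644 = 13152
ΣP(t=0)Q(t=1) = 561×7 + 2×269 + 721×12 = 3927 + 538 + 8652 = 13117
P = 13152 / 13117 × 100 = 100.2668
Fisher = √(L × P) = √(102.3156 × 100.2668) = 101.2860

101.29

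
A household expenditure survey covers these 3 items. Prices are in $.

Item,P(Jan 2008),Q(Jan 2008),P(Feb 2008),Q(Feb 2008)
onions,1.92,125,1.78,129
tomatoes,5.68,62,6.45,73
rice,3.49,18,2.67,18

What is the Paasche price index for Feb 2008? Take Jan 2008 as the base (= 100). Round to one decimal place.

103.2

Paasche price index uses current-period quantities as weights.
ΣP(Feb 2008)·Q(Feb 2008) = 1.78×129 + 6.45×73 + 2.67×18 = 229.62 + 470.85 + 48.06 = 748.53
ΣP(Jan 2008)·Q(Feb 2008) = 1.92×129 + 5.68×73 + 3.49×18 = 247.68 + 414.64 + 62.82 = 725.14
Index = 748.53 / 725.14 × 100 = 103.2256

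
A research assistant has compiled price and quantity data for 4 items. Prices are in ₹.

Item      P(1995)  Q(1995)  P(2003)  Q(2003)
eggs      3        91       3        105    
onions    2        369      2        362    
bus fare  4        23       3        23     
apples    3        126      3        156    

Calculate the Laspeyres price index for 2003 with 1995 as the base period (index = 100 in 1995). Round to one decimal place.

98.4

Laspeyres price index uses base-period quantities as weights.
ΣP(2003)·Q(1995) = 3×91 + 2×369 + 3×23 + 3×126 = 273 + 738 + 69 + 378 = 1458
ΣP(1995)·Q(1995) = 3×91 + 2×369 + 4×23 + 3×126 = 273 + 738 + 92 + 378 = 1481
Index = 1458 / 1481 × 100 = 98.4470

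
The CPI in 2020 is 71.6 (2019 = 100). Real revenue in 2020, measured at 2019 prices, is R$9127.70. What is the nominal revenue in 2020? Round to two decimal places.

6535.43

Nominal = Real × (Index/100) = 9127.70 × (71.6/100)
        = 9127.70 × 0.716 = 6535.4332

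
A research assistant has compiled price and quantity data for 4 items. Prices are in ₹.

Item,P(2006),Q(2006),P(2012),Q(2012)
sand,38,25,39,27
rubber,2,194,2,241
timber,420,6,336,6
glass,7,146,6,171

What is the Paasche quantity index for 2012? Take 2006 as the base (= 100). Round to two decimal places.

Paasche quantity index uses current-period prices as weights.
ΣP(2012)·Q(2012) = 39×27 + 2×241 + 336×6 + 6×171 = 1053 + 482 + 2016 + 1026 = 4577
ΣP(2012)·Q(2006) = 39×25 + 2×194 + 336×6 + 6×146 = 975 + 388 + 2016 + 876 = 4255
Index = 4577 / 4255 × 100 = 107.5676

107.57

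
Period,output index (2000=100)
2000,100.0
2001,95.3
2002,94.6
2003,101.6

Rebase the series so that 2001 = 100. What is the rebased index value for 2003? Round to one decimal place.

Rebased(2003) = 101.6 / 95.3 × 100 = 106.6107

106.6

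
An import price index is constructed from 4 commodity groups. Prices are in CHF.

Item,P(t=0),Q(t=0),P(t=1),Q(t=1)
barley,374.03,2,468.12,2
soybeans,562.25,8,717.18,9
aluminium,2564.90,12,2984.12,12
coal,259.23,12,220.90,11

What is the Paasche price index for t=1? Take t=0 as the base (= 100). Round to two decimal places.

Paasche price index uses current-period quantities as weights.
ΣP(t=1)·Q(t=1) = 468.12×2 + 717.18×9 + 2984.12×12 + 220.90×11 = 936.24 + 6454.62 + 35809.44 + 2429.9 = 45630.2
ΣP(t=0)·Q(t=1) = 374.03×2 + 562.25×9 + 2564.90×12 + 259.23×11 = 748.06 + 5060.25 + 30778.8 + 2851.53 = 39438.64
Index = 45630.2 / 39438.64 × 100 = 115.6992

115.70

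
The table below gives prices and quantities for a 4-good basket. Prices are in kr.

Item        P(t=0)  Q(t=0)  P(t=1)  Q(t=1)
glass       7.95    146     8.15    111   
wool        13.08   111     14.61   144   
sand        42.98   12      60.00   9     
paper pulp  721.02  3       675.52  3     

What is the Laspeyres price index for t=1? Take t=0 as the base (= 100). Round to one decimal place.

105.0

Laspeyres price index uses base-period quantities as weights.
ΣP(t=1)·Q(t=0) = 8.15×146 + 14.61×111 + 60.00×12 + 675.52×3 = 1189.9 + 1621.71 + 720 + 2026.56 = 5558.17
ΣP(t=0)·Q(t=0) = 7.95×146 + 13.08×111 + 42.98×12 + 721.02×3 = 1160.7 + 1451.88 + 515.76 + 2163.06 = 5291.4
Index = 5558.17 / 5291.4 × 100 = 105.0416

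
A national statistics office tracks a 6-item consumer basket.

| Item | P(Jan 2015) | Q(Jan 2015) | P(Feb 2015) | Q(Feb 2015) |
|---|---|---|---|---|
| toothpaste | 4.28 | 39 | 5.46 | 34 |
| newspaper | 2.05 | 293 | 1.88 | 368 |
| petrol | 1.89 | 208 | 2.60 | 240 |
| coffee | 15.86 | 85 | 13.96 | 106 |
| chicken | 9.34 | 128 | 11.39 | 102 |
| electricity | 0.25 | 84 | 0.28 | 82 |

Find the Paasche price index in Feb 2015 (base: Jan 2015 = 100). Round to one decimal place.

Paasche price index uses current-period quantities as weights.
ΣP(Feb 2015)·Q(Feb 2015) = 5.46×34 + 1.88×368 + 2.60×240 + 13.96×106 + 11.39×102 + 0.28×82 = 185.64 + 691.84 + 624 + 1479.76 + 1161.78 + 22.96 = 4165.98
ΣP(Jan 2015)·Q(Feb 2015) = 4.28×34 + 2.05×368 + 1.89×240 + 15.86×106 + 9.34×102 + 0.25×82 = 145.52 + 754.4 + 453.6 + 1681.16 + 952.68 + 20.5 = 4007.86
Index = 4165.98 / 4007.86 × 100 = 103.9452

103.9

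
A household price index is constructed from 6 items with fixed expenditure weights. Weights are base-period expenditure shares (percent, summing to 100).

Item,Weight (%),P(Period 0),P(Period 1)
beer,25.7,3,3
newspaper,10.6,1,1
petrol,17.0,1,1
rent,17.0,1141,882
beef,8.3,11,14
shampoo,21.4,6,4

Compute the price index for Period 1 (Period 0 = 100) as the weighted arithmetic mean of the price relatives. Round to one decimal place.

beer: 25.7 × (3/3) = 25.7 × 1.000000 = 25.7000
newspaper: 10.6 × (1/1) = 10.6 × 1.000000 = 10.6000
petrol: 17.0 × (1/1) = 17.0 × 1.000000 = 17.0000
rent: 17.0 × (882/1141) = 17.0 × 0.773006 = 13.1411
beef: 8.3 × (14/11) = 8.3 × 1.272727 = 10.5636
shampoo: 21.4 × (4/6) = 21.4 × 0.666667 = 14.2667
Index = Σ wᵢ·(p₁ᵢ/p₀ᵢ) = 25.7000 + 10.6000 + 17.0000 + 13.1411 + 10.5636 + 14.2667 = 91.2714

91.3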